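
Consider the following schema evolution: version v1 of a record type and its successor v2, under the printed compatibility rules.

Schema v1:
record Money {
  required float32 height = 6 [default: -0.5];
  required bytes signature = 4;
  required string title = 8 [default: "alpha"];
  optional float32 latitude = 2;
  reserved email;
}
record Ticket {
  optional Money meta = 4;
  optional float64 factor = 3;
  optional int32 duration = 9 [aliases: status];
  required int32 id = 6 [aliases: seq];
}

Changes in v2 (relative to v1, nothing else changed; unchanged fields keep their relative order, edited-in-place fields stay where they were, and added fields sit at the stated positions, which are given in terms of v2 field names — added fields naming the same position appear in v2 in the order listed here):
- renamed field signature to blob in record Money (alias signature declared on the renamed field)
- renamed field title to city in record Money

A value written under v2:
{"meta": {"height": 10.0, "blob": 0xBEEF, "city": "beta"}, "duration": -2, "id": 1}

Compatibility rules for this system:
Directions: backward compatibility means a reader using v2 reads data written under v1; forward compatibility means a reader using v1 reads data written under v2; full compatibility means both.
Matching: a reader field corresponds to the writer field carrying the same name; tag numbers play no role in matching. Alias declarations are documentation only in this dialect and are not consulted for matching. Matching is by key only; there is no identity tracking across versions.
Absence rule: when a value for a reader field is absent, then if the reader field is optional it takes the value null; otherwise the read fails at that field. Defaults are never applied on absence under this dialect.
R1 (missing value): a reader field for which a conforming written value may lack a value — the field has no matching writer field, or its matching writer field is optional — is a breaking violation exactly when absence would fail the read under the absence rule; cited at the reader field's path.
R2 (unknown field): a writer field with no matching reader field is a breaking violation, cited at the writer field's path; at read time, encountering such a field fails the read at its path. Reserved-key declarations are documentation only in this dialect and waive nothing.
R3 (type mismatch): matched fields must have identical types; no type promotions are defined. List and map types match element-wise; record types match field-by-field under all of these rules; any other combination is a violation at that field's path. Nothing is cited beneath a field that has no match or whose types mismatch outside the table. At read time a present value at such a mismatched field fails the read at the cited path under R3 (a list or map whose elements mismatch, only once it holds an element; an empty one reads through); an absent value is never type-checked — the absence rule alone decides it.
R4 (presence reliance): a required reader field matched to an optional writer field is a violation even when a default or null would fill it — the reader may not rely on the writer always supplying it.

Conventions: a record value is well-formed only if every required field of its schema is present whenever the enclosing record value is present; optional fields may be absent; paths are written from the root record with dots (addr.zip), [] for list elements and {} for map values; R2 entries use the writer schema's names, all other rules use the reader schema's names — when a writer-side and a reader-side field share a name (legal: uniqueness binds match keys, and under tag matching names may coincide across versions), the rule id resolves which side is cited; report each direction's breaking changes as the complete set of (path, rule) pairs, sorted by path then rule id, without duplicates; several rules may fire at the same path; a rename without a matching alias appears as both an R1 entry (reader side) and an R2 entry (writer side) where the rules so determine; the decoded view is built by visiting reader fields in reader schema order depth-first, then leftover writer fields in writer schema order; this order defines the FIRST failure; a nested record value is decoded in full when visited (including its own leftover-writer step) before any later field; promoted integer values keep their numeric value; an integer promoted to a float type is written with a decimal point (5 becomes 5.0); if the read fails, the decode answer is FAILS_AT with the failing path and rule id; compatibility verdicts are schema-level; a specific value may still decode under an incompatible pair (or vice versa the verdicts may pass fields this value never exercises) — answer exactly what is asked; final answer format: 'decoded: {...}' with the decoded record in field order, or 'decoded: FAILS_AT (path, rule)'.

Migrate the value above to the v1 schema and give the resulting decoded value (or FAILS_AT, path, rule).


decoded: FAILS_AT (meta.signature, R1)

each type pair in Ticket: writer, then reader
migrating the Ticket value to v1:
  meta.height := 10.0
  read fails at meta.signature under R1 (no fill)
  => FAILS_AT (meta.signature, R1)
the other Ticket changes do not affect what is asked:
  renamed field title to city in record Money -> matters for Ticket compatibility verdicts, not for this value's decode


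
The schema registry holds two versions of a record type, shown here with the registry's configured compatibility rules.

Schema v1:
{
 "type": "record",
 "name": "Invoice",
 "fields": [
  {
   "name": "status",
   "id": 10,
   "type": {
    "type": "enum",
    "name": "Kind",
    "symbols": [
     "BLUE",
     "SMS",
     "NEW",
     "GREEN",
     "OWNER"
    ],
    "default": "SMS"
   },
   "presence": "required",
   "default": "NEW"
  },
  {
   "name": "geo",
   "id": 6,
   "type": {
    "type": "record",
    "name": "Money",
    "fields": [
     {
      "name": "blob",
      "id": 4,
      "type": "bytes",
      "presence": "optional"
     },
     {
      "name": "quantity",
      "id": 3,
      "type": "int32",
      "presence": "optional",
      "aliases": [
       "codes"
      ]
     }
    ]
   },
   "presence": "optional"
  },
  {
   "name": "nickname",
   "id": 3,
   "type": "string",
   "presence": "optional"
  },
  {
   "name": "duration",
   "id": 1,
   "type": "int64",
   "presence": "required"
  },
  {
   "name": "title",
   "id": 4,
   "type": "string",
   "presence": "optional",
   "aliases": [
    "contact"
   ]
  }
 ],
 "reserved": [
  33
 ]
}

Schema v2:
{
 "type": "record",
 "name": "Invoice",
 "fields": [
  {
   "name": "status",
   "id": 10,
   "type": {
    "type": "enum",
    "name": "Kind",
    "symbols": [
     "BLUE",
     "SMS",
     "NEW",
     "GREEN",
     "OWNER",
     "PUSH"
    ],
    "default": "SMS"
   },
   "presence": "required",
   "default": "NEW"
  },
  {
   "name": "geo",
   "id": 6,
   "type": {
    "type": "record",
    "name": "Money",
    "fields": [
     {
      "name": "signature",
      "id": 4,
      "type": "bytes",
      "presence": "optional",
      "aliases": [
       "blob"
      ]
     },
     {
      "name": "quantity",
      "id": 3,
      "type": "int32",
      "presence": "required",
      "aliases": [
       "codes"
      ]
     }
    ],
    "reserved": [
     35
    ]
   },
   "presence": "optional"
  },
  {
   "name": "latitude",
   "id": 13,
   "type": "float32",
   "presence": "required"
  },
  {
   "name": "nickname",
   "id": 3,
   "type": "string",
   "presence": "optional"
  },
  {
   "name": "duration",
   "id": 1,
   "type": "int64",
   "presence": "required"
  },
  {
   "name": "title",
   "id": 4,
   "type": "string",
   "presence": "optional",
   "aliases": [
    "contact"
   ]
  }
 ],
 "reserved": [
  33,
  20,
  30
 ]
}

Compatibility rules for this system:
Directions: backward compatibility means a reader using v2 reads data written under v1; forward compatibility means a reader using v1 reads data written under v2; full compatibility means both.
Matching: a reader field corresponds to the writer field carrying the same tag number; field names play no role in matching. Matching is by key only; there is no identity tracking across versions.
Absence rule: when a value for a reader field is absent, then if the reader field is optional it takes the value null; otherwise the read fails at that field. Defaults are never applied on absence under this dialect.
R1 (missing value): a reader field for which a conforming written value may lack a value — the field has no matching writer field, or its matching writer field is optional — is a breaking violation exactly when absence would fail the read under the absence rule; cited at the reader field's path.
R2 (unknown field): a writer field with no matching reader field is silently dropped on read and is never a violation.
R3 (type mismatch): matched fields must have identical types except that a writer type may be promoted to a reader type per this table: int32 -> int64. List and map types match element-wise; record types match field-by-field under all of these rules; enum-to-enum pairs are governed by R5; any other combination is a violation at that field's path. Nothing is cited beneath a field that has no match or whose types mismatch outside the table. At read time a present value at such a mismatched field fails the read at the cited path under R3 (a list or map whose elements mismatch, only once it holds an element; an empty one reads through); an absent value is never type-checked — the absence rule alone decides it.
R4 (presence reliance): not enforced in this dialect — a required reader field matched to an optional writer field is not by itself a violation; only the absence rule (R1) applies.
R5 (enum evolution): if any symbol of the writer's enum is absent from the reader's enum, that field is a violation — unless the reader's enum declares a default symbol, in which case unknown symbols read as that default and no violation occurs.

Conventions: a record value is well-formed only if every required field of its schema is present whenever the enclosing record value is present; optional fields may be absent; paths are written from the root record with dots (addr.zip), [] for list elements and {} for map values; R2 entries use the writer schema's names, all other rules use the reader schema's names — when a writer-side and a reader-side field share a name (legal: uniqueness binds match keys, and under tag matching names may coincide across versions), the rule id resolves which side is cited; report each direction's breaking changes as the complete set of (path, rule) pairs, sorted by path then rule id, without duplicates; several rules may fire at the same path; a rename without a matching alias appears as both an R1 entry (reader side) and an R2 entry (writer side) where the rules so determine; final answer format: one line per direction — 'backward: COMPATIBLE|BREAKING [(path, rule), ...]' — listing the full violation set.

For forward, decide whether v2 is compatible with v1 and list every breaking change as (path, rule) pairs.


in Invoice below, arrows point writer -> reader
checking forward for Invoice: reader v1 against writer v2:
  writer required, Kind -> Kind: reader status maps from writer status
  writer optional, Money -> Money: reader geo maps from writer geo
  writer optional, string -> string: reader nickname maps from writer nickname
  writer required, int64 -> int64: reader duration maps from writer duration
  writer optional, string -> string: reader title maps from writer title
  latitude (writer side), unknown to reader
  writer optional, bytes -> bytes: reader geo.blob maps from writer geo.signature
  writer required, int32 -> int32: reader geo.quantity maps from writer geo.quantity
  nothing fires on Invoice: forward is COMPATIBLE
diffs on Invoice not affecting the asked answer:
  enum Kind (field status in record Invoice): symbol PUSH added -> triggers nothing under Invoice's printed rules — same verdict
  renamed field blob to signature in record Money (alias blob declared on the renamed field) -> triggers nothing under Invoice's printed rules — same verdict
  added field latitude to record Invoice: required float32, tag 13 (in v2 it sits immediately before nickname) -> fires only in the backward direction of Invoice, which is not asked here
  field quantity in record Money: optional changed to required -> fires only in the backward direction of Invoice, which is not asked here

forward: COMPATIBLE []


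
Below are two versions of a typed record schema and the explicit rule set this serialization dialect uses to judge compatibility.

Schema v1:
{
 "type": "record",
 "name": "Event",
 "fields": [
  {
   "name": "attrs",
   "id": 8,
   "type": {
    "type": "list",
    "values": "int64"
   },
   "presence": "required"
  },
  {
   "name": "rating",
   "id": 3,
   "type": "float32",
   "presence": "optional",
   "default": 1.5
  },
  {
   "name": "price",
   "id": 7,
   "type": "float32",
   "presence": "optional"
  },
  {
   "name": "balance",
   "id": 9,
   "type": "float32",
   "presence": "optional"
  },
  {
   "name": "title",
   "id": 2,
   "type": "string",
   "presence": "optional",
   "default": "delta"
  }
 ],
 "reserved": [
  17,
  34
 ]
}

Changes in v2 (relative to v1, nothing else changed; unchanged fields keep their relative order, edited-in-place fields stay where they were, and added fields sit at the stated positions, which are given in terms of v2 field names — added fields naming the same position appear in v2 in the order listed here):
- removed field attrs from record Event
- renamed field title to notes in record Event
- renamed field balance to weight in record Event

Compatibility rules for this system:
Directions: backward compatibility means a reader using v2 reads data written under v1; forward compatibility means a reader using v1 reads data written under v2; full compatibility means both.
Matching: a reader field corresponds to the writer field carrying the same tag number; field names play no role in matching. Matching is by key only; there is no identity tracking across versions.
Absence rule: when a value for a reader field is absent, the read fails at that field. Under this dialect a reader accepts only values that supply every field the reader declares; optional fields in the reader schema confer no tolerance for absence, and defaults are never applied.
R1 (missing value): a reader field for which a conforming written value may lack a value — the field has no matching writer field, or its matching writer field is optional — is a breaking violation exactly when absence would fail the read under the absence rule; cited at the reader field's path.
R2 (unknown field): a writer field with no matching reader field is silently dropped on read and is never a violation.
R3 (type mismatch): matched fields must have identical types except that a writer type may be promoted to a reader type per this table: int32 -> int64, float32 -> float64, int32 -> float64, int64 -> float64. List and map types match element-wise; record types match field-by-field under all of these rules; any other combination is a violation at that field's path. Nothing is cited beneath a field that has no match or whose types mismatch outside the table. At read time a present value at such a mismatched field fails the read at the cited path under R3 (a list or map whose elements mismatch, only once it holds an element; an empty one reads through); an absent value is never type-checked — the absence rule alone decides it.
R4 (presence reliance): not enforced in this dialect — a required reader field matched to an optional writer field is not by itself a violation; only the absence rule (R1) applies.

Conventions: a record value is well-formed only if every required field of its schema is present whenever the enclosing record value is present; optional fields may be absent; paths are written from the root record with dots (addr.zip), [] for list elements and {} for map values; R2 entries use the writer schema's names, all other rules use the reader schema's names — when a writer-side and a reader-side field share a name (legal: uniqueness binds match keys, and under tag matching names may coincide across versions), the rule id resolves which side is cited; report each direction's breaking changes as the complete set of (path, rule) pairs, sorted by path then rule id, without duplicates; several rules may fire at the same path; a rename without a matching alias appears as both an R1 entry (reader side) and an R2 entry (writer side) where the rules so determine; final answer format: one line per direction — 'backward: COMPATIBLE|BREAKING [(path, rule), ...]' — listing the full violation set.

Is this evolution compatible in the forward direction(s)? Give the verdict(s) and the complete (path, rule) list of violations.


forward: BREAKING [(attrs, R1), (balance, R1), (price, R1), (rating, R1), (title, R1)]

arrows below run writer -> reader for Event
forward on Event — v1 reading data written by v2:
  no writer field matches reader attrs
  rating: paired with writer rating (float32 -> float32; writer optional)
  price: paired with writer price (float32 -> float32; writer optional)
  balance: paired with writer weight (float32 -> float32; writer optional)
  title: paired with writer notes (string -> string; writer optional)
  rule R1 violated at attrs
  rule R1 violated at balance
  rule R1 violated at price
  rule R1 violated at rating
  rule R1 violated at title
  => forward verdict for Event: BREAKING, 5 violation(s)
remaining Event differences; none change what is asked:
  renamed field title to notes in record Event -> its effect on Event is confined to the backward direction, not asked
  renamed field balance to weight in record Event -> its effect on Event is confined to the backward direction, not asked


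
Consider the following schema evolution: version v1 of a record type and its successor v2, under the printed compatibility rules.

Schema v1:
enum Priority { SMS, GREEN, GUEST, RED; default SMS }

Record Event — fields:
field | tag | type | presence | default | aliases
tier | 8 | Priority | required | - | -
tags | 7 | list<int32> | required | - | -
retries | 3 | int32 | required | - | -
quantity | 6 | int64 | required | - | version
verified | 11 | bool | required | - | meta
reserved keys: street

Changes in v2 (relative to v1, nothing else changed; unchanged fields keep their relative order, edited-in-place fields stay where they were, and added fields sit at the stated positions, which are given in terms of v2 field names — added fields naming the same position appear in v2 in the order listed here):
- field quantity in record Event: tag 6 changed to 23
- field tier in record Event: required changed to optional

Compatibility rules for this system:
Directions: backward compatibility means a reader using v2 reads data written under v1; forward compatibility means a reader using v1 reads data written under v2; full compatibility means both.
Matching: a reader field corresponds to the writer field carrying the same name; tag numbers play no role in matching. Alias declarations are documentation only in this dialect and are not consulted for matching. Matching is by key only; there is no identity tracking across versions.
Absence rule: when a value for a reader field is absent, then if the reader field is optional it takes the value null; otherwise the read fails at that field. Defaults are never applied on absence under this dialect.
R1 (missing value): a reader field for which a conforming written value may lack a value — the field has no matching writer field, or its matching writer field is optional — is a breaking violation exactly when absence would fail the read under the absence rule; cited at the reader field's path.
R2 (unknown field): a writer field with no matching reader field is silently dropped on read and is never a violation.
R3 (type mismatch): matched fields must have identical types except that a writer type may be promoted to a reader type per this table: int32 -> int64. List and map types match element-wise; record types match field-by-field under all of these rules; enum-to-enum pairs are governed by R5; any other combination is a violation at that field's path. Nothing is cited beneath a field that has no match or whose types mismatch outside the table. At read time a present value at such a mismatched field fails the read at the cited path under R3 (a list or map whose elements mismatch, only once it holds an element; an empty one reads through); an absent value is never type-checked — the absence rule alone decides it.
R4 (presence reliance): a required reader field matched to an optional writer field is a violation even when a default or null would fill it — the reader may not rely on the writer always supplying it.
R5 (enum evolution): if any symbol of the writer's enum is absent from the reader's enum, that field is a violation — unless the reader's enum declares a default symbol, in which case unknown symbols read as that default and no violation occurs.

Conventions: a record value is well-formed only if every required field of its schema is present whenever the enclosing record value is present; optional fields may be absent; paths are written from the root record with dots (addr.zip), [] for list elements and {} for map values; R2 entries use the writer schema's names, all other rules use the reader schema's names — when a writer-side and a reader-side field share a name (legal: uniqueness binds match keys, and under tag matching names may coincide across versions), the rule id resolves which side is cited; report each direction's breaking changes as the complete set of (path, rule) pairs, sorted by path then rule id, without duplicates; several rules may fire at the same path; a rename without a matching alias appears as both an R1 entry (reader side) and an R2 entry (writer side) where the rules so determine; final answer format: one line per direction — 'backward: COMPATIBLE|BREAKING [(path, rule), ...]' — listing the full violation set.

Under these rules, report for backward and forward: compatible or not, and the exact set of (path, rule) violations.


the writer's type comes first in each Event pair
backward pass over Event, reader schema v2, writer schema v1:
  tier <- tier (Priority -> Priority, writer required)
  tags <- tags (list<int32> -> list<int32>, writer required)
  retries <- retries (int32 -> int32, writer required)
  quantity <- quantity (int64 -> int64, writer required)
  verified <- verified (bool -> bool, writer required)
  nothing fires on Event: backward is COMPATIBLE
forward pass over Event, reader schema v1, writer schema v2:
  tier <- tier (Priority -> Priority, writer optional)
  tags <- tags (list<int32> -> list<int32>, writer required)
  retries <- retries (int32 -> int32, writer required)
  quantity <- quantity (int64 -> int64, writer required)
  verified <- verified (bool -> bool, writer required)
  R1 fires at tier
  R4 fires at tier
  => forward: BREAKING (2)

backward: COMPATIBLE []; forward: BREAKING [(tier, R1), (tier, R4)]


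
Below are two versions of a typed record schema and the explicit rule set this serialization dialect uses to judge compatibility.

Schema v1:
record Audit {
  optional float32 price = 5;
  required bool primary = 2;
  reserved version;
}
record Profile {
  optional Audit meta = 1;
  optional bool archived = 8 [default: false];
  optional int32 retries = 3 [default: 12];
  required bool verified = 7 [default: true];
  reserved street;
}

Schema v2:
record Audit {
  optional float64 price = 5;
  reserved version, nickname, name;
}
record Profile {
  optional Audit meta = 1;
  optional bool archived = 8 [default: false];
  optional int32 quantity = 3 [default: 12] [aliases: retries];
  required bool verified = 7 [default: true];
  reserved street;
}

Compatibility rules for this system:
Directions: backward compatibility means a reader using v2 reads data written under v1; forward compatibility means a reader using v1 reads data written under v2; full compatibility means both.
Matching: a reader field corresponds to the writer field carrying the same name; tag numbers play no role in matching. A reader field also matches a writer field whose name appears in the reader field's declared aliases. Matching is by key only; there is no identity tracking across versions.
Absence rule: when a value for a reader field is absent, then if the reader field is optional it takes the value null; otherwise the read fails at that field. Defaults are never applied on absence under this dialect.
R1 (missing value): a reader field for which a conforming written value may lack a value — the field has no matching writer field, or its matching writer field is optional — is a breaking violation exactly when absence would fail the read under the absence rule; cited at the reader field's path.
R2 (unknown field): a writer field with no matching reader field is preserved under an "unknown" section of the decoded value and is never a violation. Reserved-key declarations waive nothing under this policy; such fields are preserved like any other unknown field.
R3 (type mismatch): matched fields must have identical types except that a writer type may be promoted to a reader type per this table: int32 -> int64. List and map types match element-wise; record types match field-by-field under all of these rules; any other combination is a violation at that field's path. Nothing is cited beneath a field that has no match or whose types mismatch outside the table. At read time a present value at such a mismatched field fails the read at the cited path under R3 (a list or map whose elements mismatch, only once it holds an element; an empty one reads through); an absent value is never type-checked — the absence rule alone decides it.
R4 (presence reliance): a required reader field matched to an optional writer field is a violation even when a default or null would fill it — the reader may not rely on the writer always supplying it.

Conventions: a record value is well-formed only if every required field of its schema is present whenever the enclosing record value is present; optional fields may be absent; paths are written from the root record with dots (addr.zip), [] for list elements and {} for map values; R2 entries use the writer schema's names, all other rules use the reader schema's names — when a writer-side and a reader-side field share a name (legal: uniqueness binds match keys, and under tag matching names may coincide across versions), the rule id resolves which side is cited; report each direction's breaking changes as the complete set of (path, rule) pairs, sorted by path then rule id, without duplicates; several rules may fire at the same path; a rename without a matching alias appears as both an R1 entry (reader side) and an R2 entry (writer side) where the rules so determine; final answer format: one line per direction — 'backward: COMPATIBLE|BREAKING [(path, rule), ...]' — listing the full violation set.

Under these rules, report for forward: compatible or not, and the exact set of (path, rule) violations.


forward: BREAKING [(meta.price, R3), (meta.primary, R1)]

the writer's type comes first in each Profile pair
forward for Profile (reader v1, writer v2):
  meta: paired with writer meta (Audit -> Audit; writer optional)
  archived: paired with writer archived (bool -> bool; writer optional)
  no writer field matches reader retries
  verified: paired with writer verified (bool -> bool; writer required)
  quantity (writer side), unknown to reader
  meta.price: paired with writer meta.price (float64 -> float32; writer optional)
  no writer field matches reader meta.primary
  violation R3 at meta.price
  violation R1 at meta.primary
  => forward: BREAKING (2)
remaining Profile differences; none change what is asked:
  renamed field retries to quantity in record Profile (alias retries declared on the renamed field) -> fires no rule on Profile, leaving the asked answer as it is


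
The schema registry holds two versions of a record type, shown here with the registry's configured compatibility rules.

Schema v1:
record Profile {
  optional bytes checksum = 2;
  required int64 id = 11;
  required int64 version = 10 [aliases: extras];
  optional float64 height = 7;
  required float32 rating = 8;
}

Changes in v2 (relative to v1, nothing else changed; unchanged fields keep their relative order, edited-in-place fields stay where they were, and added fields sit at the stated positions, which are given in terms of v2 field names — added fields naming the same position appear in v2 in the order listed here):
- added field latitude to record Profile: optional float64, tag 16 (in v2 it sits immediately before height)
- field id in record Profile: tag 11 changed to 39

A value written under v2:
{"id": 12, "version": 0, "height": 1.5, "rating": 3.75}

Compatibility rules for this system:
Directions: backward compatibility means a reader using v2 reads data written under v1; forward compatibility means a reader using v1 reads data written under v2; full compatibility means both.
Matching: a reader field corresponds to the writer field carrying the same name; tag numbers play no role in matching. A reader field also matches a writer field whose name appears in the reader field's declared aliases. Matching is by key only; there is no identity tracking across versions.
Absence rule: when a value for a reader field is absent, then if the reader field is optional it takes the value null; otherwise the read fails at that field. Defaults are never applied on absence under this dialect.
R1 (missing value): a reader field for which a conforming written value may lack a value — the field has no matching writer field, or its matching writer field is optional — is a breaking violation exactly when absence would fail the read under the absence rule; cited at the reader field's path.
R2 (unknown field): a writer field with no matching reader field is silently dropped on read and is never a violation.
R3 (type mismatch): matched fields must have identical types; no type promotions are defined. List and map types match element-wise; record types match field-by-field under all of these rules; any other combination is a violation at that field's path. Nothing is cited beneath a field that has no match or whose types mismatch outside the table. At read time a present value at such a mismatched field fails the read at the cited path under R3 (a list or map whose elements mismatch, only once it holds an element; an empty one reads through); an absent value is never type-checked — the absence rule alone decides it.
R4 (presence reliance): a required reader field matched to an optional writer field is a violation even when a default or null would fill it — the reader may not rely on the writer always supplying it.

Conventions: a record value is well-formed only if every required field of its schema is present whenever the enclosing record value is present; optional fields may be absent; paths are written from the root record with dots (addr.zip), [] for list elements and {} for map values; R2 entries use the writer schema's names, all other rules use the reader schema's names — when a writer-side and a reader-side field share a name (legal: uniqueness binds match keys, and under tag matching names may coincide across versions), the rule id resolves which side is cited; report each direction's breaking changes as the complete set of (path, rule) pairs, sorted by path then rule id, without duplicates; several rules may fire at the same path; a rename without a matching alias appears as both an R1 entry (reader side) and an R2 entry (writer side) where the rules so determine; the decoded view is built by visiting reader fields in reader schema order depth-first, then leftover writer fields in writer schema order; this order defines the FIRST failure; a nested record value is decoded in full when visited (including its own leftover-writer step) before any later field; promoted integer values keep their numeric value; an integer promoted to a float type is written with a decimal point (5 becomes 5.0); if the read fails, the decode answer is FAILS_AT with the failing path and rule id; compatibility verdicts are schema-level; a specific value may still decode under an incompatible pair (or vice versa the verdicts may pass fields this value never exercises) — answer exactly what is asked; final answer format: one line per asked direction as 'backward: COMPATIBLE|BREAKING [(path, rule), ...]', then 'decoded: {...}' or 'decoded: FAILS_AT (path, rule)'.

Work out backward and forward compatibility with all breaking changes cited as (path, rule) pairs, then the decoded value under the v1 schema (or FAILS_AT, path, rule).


backward: COMPATIBLE []; forward: COMPATIBLE []; decoded: {"checksum": null, "id": 12, "version": 0, "height": 1.5, "rating": 3.75}

the writer's type comes first in each Profile pair
backward analysis of Profile with v2 as reader and v1 as writer:
  checksum: paired with writer checksum (bytes -> bytes; writer optional)
  id: paired with writer id (int64 -> int64; writer required)
  version: paired with writer version (int64 -> int64; writer required)
  latitude: no writer match
  height: paired with writer height (float64 -> float64; writer optional)
  rating: paired with writer rating (float32 -> float32; writer required)
  => backward: COMPATIBLE
forward analysis of Profile with v1 as reader and v2 as writer:
  checksum: paired with writer checksum (bytes -> bytes; writer optional)
  id: paired with writer id (int64 -> int64; writer required)
  version: paired with writer version (int64 -> int64; writer required)
  height: paired with writer height (float64 -> float64; writer optional)
  rating: paired with writer rating (float32 -> float32; writer required)
  writer latitude: unknown to reader
  => forward: COMPATIBLE
decode walk for Profile under reader schema v1:
  checksum := null (absent, optional -> null)
  id := 12
  version := 0
  height := 1.5
  rating := 3.75
  => decoded: {"checksum": null, "id": 12, "version": 0, "height": 1.5, "rating": 3.75}


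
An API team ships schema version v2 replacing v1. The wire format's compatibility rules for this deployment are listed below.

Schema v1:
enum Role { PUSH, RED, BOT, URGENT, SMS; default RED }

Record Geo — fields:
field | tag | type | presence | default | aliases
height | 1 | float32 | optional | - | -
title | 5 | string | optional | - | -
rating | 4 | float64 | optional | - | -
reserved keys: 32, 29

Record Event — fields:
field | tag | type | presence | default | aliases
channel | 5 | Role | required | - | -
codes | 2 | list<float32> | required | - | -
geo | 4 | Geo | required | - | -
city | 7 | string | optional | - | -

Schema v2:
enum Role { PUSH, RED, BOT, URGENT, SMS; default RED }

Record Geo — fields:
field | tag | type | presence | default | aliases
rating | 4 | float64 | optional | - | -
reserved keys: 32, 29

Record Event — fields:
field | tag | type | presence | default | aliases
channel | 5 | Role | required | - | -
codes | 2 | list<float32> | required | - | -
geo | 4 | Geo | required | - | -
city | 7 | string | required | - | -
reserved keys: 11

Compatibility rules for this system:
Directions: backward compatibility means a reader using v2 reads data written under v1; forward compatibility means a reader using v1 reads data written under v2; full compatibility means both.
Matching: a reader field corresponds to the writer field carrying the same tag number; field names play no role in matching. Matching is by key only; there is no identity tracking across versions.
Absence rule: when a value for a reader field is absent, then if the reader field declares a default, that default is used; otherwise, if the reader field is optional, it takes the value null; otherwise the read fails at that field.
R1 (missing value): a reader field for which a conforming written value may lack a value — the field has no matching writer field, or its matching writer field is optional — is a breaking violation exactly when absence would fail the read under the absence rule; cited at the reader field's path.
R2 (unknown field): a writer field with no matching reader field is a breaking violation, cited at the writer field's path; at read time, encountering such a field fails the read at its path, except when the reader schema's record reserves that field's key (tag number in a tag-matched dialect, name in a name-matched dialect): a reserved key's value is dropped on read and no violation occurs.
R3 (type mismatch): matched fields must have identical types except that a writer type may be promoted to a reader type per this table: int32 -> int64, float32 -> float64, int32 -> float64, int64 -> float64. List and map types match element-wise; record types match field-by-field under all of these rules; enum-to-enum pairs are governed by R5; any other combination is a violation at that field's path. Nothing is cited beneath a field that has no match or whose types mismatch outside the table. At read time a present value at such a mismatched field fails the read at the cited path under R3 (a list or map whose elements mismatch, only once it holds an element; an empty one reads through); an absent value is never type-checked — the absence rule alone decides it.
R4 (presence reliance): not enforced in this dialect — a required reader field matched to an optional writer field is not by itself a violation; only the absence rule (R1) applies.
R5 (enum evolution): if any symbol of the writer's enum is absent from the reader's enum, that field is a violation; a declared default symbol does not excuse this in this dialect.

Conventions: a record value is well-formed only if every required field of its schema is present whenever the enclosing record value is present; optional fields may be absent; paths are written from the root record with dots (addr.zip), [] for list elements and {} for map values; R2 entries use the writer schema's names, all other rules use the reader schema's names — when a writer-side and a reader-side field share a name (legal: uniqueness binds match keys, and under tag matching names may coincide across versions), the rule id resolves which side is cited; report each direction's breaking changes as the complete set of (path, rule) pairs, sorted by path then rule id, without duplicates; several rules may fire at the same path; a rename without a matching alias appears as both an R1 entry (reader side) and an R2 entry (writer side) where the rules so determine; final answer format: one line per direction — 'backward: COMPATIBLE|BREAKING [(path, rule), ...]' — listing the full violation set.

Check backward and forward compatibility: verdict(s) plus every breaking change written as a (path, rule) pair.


the writer's type comes first in each Event pair
backward on Event — v2 reading data written by v1:
  channel <- channel (Role -> Role, writer required)
  codes <- codes (list<float32> -> list<float32>, writer required)
  geo <- geo (Geo -> Geo, writer required)
  city <- city (string -> string, writer optional)
  geo.rating <- geo.rating (float64 -> float64, writer optional)
  geo.height (writer side), unknown to reader
  geo.title (writer side), unknown to reader
  R1 fires at city
  R2 fires at geo.height
  R2 fires at geo.title
  => backward: BREAKING (3)
forward on Event — v1 reading data written by v2:
  channel <- channel (Role -> Role, writer required)
  codes <- codes (list<float32> -> list<float32>, writer required)
  geo <- geo (Geo -> Geo, writer required)
  city <- city (string -> string, writer required)
  no writer field matches reader geo.height
  no writer field matches reader geo.title
  geo.rating <- geo.rating (float64 -> float64, writer optional)
  nothing fires on Event: forward is COMPATIBLE

backward: BREAKING [(city, R1), (geo.height, R2), (geo.title, R2)]; forward: COMPATIBLE []


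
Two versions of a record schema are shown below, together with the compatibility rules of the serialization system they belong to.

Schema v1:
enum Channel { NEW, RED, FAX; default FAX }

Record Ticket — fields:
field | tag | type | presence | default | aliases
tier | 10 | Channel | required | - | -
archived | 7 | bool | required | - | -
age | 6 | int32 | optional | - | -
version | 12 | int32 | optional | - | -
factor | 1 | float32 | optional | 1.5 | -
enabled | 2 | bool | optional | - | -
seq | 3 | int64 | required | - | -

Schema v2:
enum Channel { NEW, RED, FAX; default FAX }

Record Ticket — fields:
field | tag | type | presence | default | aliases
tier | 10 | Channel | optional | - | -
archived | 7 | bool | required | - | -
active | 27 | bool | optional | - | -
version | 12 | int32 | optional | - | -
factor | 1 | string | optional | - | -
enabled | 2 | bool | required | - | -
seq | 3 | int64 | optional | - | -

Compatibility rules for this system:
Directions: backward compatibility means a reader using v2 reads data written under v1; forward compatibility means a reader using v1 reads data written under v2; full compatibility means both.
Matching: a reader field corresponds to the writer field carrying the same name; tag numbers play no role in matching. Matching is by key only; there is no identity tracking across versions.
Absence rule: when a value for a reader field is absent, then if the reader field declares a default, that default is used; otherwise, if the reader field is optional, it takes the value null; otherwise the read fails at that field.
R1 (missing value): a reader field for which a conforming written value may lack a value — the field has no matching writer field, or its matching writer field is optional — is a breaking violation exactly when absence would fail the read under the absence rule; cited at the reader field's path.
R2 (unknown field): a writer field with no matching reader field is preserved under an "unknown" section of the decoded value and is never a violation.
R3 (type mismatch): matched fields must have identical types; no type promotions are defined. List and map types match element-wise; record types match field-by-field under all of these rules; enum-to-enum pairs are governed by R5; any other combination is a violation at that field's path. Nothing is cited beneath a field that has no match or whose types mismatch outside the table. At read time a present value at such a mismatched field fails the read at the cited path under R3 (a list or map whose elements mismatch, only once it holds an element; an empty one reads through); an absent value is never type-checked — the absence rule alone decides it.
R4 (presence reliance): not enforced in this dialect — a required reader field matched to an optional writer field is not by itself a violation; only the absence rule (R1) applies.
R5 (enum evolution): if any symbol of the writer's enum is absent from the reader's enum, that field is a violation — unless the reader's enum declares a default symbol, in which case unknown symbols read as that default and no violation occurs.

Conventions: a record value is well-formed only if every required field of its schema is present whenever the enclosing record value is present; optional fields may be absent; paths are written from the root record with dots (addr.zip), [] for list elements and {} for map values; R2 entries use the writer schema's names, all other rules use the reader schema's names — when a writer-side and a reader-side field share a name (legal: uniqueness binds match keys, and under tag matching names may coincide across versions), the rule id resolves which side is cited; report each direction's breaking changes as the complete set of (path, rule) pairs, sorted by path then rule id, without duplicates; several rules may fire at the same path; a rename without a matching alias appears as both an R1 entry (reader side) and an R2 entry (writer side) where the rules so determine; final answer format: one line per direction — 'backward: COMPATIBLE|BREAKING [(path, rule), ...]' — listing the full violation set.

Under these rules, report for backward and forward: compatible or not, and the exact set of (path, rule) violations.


backward: BREAKING [(enabled, R1), (factor, R3)]; forward: BREAKING [(factor, R3), (seq, R1), (tier, R1)]

in Ticket below, arrows point writer -> reader
backward pass over Ticket, reader schema v2, writer schema v1:
  tier: paired with writer tier (Channel -> Channel; writer required)
  archived: paired with writer archived (bool -> bool; writer required)
  active: no writer-side match
  version: paired with writer version (int32 -> int32; writer optional)
  factor: paired with writer factor (float32 -> string; writer optional)
  enabled: paired with writer enabled (bool -> bool; writer optional)
  seq: paired with writer seq (int64 -> int64; writer required)
  leftover writer field: age
  breaking: (enabled, R1)
  breaking: (factor, R3)
  => backward: BREAKING (2)
forward pass over Ticket, reader schema v1, writer schema v2:
  tier: paired with writer tier (Channel -> Channel; writer optional)
  archived: paired with writer archived (bool -> bool; writer required)
  age: no writer-side match
  version: paired with writer version (int32 -> int32; writer optional)
  factor: paired with writer factor (string -> float32; writer optional)
  enabled: paired with writer enabled (bool -> bool; writer required)
  seq: paired with writer seq (int64 -> int64; writer optional)
  leftover writer field: active
  breaking: (factor, R3)
  breaking: (seq, R1)
  breaking: (tier, R1)
  => forward: BREAKING (3)
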